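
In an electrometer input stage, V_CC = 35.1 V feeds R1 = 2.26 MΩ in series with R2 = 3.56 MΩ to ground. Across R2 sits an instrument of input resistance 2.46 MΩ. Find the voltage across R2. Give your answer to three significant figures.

R2 ‖ R_L = (3.56 × 2.46)/(3.56 + 2.46) = 1.455 MΩ.
Now apply the divider: V_out = 35.1 × 0.3916 = 13.75 V.

V_out ≈ 13.7 V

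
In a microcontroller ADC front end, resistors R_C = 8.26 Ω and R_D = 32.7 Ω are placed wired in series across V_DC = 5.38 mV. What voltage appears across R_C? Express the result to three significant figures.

Total series resistance ΣR = 8.26 + 32.7 = 40.96 Ω.
V = V_DC · R/ΣR = 5.38 × 0.2017 = 1.085 mV.

V ≈ 1.08 mV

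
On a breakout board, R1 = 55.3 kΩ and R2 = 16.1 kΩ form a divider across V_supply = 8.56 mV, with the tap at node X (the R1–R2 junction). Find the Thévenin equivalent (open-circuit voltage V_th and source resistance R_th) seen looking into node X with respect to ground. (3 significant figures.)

Open-circuit (no load on X): V_th = V_supply · R2/(R1 + R2) = 8.56 × 16.1/(55.30 + 16.1) = 1.930 mV.
Looking into X with the source shorted: R_th = R1·R2/(R1+R2) = 55.30 × 16.1/71.40 = 12.47 kΩ.

V_th ≈ 1.93 mV, R_th ≈ 12.5 kΩ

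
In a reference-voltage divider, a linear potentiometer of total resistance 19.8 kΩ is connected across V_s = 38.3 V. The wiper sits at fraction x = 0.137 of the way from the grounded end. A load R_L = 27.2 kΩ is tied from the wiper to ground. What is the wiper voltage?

Split the track: R_lower = x·R_p = 2.713 kΩ, R_upper = (1−x)·R_p = 17.09 kΩ.
R_L loads the lower segment: effective lower R = 2.467 kΩ.
Then V_out = V_s · 2.467/(17.09 + 2.467) = 4.831 V.
(Unloaded: V_out = x·V_s = 5.25 V.)

V_out ≈ 4.83 V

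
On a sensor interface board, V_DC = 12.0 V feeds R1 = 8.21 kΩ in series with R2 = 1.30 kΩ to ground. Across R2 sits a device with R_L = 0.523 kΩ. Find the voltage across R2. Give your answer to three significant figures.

V_out ≈ 0.521 V

First combine the lower leg with the load: R2 ‖ R_L = 0.3730 kΩ.
Then V_out = V_DC · R2'/(R1 + R2') = 12.0 × 0.3730/8.583 = 0.5214 V.
(Unloaded it would be 1.64 V; the load pulls it down.)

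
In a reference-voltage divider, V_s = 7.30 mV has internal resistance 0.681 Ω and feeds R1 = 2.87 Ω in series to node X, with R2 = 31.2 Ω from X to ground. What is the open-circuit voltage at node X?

V_th ≈ 6.55 mV

R1' = 0.681 + 2.87 = 3.551 Ω (source resistance + R1).
With X open, the divider is unloaded: V_th = 7.30 × 31.2/34.75 = 6.554 mV.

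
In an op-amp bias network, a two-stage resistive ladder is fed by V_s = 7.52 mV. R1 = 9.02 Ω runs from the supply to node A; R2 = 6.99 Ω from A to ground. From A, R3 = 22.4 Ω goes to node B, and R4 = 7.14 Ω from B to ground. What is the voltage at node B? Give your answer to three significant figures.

Node A sees R2 in parallel with the series input of stage 2, R3 + R4 = 29.54 Ω.
R2 ‖ (R3+R4) = 5.652 Ω.
So V_A = 7.52 × 0.3852 = 2.897 mV.
Stage 2 is unloaded, so V_B = V_A · R4/(R3+R4) = 2.897 × 7.14/29.54 = 0.7002 mV.

V_B ≈ 0.700 mV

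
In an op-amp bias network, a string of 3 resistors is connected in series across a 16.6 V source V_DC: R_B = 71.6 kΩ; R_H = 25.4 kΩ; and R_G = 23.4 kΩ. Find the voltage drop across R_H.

Total series resistance ΣR = 71.6 + 25.4 + 23.4 = 120.4 kΩ.
V = V_DC · R/ΣR = 16.6 × 0.2110 = 3.502 V.

V ≈ 3.50 V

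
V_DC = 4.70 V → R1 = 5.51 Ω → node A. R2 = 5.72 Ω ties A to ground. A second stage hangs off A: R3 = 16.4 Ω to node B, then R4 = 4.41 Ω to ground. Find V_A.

V_A ≈ 2.11 V

The second stage (R3 + R4 = 20.81 Ω) loads node A in parallel with R2.
Effective lower resistance at A: R2 ‖ 20.81 = 4.487 Ω.
So V_A = 4.70 × 0.4488 = 2.109 V.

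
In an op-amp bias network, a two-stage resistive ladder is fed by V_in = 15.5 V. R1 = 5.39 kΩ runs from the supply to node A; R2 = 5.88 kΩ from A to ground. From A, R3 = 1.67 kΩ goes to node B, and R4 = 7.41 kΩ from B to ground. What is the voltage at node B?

V_B ≈ 5.04 V

Looking into the second stage from A: R3 + R4 = 9.080 kΩ appears in parallel with R2.
Effective lower resistance at A: R2 ‖ 9.080 = 3.569 kΩ.
V_A = 15.5 × 3.569/(5.39 + 3.569) = 6.175 V.
Then the unloaded second divider: V_B = V_A × R4/(R3+R4) = 6.175 × 0.8161 = 5.039 V.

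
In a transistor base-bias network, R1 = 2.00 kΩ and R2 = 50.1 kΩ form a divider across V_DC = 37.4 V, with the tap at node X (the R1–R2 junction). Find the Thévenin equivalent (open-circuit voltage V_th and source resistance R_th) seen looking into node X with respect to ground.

V_th ≈ 36.0 V, R_th ≈ 1.92 kΩ

V_th is the unloaded tap voltage: V_DC · R2/(R1+R2) = 37.4 × 0.9616 = 35.96 V.
With V_DC suppressed (replaced by a short), R_th = R1 ‖ R2 = (2.000 × 50.1)/(2.000 + 50.1) = 1.923 kΩ.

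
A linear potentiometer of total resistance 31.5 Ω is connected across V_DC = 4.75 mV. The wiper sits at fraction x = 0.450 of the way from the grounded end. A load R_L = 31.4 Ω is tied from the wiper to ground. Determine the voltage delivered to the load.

The pot divides into 17.33 Ω above the wiper and 14.18 Ω below.
(x·R_p) ‖ R_L = 9.766 Ω.
Loaded-divider output: V_out = 4.75 × 0.3605 = 1.712 mV.
(Unloaded: V_out = x·V_DC = 2.14 mV.)

V_out ≈ 1.71 mV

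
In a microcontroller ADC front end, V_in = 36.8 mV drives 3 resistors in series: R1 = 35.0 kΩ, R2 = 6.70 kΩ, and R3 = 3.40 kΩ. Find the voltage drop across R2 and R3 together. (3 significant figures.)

V ≈ 8.24 mV

Series total: ΣR = 35.0 + 6.70 + 3.40 = 45.10 kΩ.
R_{R2..R3} = 6.70 + 3.40 = 10.10 kΩ.
Voltage divider: V = V_in · (10.10 / 45.10) = 36.8 × 0.2239 = 8.241 mV.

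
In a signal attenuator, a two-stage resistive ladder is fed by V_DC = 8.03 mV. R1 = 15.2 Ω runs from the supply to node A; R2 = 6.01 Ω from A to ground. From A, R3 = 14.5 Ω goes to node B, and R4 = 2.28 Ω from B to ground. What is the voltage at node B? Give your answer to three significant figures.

The second stage (R3 + R4 = 16.78 Ω) loads node A in parallel with R2.
R2 ‖ (R3+R4) = 4.425 Ω.
First divider: V_A = V_DC · 4.425/(15.2 + 4.425) = 1.811 mV.
Stage 2 is unloaded, so V_B = V_A · R4/(R3+R4) = 1.811 × 2.28/16.78 = 0.2460 mV.

V_B ≈ 0.246 mV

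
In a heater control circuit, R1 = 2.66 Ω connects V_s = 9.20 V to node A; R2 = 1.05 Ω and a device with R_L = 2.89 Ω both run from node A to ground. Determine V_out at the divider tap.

V_out ≈ 2.07 V

First combine the lower leg with the load: R2 ‖ R_L = 0.7702 Ω.
Then V_out = V_s · R2'/(R1 + R2') = 9.20 × 0.7702/3.430 = 2.066 V.
(Unloaded it would be 2.60 V; the load pulls it down.)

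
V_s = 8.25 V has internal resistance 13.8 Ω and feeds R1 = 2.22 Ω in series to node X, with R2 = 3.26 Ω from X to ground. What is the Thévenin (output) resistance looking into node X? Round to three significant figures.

R_th ≈ 2.71 Ω

R1' = 13.8 + 2.22 = 16.02 Ω (source resistance + R1).
Zeroing V_s shorts the top of R1' to ground, so R_th = R1' ‖ R2 = 2.709 Ω.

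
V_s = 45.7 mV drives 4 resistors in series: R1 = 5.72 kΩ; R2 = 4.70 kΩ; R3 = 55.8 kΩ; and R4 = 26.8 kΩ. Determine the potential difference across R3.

V ≈ 27.4 mV

Series total: ΣR = 5.72 + 4.70 + 55.8 + 26.8 = 93.02 kΩ.
V = V_s · R/ΣR = 45.7 × 0.5999 = 27.41 mV.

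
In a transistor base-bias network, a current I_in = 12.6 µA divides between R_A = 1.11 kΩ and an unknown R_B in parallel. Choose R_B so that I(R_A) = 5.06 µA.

R_B ≈ 0.745 kΩ

In a two-way split, I_A/I_in = R_B/(R_A + R_B).
5.06/12.6 = R_B/(R_A + R_B) → R_B = R_A · (0.4016)/(1 − 0.4016) = 1.11 × 0.6711 = 0.7449 kΩ.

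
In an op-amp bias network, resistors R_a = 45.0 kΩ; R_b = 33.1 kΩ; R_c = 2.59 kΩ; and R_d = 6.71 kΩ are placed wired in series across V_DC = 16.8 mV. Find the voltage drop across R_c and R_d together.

Total series resistance ΣR = 45.0 + 33.1 + 2.59 + 6.71 = 87.40 kΩ.
R_{R_c..R_d} = 2.59 + 6.71 = 9.300 kΩ.
By the voltage-divider rule, V = 16.8 × 9.300/87.40 = 1.788 mV.

V ≈ 1.79 mV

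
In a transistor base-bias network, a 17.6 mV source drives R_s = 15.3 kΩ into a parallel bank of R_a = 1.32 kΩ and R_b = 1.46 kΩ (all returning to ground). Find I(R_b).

Parallel bank: R_p = 1/(1/1.32 + 1/1.46) = 0.6932 kΩ.
V_A by voltage divider: V_A = 17.6 × 0.6932/(15.3 + 0.6932) = 0.7629 mV.
Branch current I = V_A/R_b = 0.7629/1.46 = 0.5225 µA.

I ≈ 0.523 µA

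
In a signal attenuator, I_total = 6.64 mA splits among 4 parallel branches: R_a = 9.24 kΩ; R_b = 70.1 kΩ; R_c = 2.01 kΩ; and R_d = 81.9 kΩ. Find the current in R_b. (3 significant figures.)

ΣG = 1/9.24 + 1/70.1 + 1/2.01 + 1/81.9 = 0.6322.
By the current-divider rule, I = I_total · G_k/ΣG = 6.64 × 0.02256 = 0.1498 mA.

I ≈ 0.150 mA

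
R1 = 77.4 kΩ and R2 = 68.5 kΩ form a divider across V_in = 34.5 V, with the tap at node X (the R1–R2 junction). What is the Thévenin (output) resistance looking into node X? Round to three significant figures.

Zeroing V_in shorts the top of R1 to ground, so R_th = R1 ‖ R2 = 36.34 kΩ.

R_th ≈ 36.3 kΩ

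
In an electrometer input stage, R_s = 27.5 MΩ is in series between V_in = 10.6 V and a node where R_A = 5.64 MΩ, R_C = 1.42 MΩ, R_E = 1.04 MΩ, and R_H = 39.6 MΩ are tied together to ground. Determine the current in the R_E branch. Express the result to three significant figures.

Parallel bank: R_p = 1/(1/5.64 + 1/1.42 + 1/1.04 + 1/39.6) = 0.5352 MΩ.
V_A = 10.6 × 0.5352/28.04 = 0.2024 V.
I(R_E) = V_A / R_E = 0.2024/1.04 = 0.1946 µA.

I ≈ 0.195 µA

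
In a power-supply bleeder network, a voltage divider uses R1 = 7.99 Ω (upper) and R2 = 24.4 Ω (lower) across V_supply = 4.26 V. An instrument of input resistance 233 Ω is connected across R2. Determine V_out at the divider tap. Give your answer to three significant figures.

The load sits in parallel with R2, giving an effective lower resistance R2' = R2·R_L/(R2+R_L) = 22.09 Ω.
Now apply the divider: V_out = 4.26 × 0.7343 = 3.128 V.
(Unloaded it would be 3.21 V; the load pulls it down.)

V_out ≈ 3.13 V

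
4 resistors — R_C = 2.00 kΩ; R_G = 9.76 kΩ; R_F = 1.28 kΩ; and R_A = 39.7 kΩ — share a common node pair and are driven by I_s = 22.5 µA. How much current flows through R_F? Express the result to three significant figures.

I ≈ 12.5 µA

ΣG = 1/2.00 + 1/9.76 + 1/1.28 + 1/39.7 = 1.409.
Current divider: I(R_F) = I_s · G_k/ΣG = 22.5 × (0.7812/1.409) = 22.5 × 0.5545 = 12.48 µA.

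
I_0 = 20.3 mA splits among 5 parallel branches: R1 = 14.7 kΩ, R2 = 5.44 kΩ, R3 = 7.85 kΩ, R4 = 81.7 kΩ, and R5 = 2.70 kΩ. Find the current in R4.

I ≈ 0.326 mA

Conductances: ΣG = 1/14.7 + 1/5.44 + 1/7.85 + 1/81.7 + 1/2.70 = 0.7618 (1/kΩ).
Current divider: I(R4) = I_0 · G_k/ΣG = 20.3 × (0.01224/0.7618) = 20.3 × 0.01607 = 0.3261 mA.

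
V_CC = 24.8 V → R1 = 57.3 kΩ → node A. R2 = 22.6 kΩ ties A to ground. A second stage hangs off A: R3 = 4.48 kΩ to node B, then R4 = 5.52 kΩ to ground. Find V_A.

V_A ≈ 2.68 V

Looking into the second stage from A: R3 + R4 = 10.00 kΩ appears in parallel with R2.
Effective lower resistance at A: R2 ‖ 10.00 = 6.933 kΩ.
V_A = 24.8 × 6.933/(57.3 + 6.933) = 2.677 V.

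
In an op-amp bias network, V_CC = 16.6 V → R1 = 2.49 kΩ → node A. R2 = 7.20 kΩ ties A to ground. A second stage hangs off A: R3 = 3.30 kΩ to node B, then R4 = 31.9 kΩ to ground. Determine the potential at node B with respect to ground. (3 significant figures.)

Node A sees R2 in parallel with the series input of stage 2, R3 + R4 = 35.20 kΩ.
R2 ‖ (R3+R4) = 5.977 kΩ.
First divider: V_A = V_CC · 5.977/(2.49 + 5.977) = 11.72 V.
Stage 2 is unloaded, so V_B = V_A · R4/(R3+R4) = 11.72 × 31.9/35.20 = 10.62 V.

V_B ≈ 10.6 V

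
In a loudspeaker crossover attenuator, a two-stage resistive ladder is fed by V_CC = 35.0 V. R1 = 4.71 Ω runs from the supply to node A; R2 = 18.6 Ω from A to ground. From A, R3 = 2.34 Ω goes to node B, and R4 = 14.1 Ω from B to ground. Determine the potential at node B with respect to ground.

V_B ≈ 19.5 V

Looking into the second stage from A: R3 + R4 = 16.44 Ω appears in parallel with R2.
Effective lower resistance at A: R2 ‖ 16.44 = 8.727 Ω.
First divider: V_A = V_CC · 8.727/(4.71 + 8.727) = 22.73 V.
V_B = V_A × 0.8577 = 19.50 V.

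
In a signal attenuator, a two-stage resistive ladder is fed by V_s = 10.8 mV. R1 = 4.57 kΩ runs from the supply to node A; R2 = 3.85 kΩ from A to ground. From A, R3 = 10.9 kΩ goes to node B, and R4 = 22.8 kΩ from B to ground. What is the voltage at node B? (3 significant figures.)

Node A sees R2 in parallel with the series input of stage 2, R3 + R4 = 33.70 kΩ.
R2 ‖ (R3+R4) = 3.455 kΩ.
First divider: V_A = V_s · 3.455/(4.57 + 3.455) = 4.650 mV.
V_B = V_A × 0.6766 = 3.146 mV.

V_B ≈ 3.15 mV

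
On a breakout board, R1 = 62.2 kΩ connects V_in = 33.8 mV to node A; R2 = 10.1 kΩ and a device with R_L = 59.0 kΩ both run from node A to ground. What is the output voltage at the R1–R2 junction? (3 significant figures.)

V_out ≈ 4.12 mV

First combine the lower leg with the load: R2 ‖ R_L = 8.624 kΩ.
Voltage divider with the loaded lower leg: V_out = 33.8 × 8.624/(62.2 + 8.624) = 33.8 × 0.1218 = 4.116 mV.
(Unloaded it would be 4.72 mV; the load pulls it down.)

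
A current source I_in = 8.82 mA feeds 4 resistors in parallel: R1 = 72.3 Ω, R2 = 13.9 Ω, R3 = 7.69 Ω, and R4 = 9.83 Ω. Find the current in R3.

Conductances: ΣG = 1/72.3 + 1/13.9 + 1/7.69 + 1/9.83 = 0.3175 (1/Ω).
R3 takes the fraction G_k/ΣG = 0.1300/0.3175 = 0.4095, so I = 8.82 × 0.4095 = 3.612 mA.

I ≈ 3.61 mA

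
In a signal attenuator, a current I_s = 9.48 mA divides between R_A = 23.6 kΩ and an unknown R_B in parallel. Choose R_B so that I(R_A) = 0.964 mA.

In a two-way split, I_A/I_s = R_B/(R_A + R_B).
With f = 0.1017, R_B = R_A · f/(1−f) = 23.6 × 0.1132 = 2.671 kΩ.

R_B ≈ 2.67 kΩ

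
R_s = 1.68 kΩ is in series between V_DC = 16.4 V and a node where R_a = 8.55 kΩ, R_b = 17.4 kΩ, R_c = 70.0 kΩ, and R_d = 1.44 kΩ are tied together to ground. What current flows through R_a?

Combine the parallel branches: R_p = (1/8.55 + 1/17.4 + 1/70.0 + 1/1.44)⁻¹ = 1.132 kΩ.
V_A by voltage divider: V_A = 16.4 × 1.132/(1.68 + 1.132) = 6.603 V.
I(R_a) = V_A / R_a = 6.603/8.55 = 0.7723 mA.

I ≈ 0.772 mA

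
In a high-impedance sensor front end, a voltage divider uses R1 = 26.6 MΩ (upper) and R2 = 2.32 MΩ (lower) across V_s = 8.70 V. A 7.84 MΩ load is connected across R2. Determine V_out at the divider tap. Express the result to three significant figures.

V_out ≈ 0.549 V

R2 ‖ R_L = (2.32 × 7.84)/(2.32 + 7.84) = 1.790 MΩ.
Then V_out = V_s · R2'/(R1 + R2') = 8.70 × 1.790/28.39 = 0.5486 V.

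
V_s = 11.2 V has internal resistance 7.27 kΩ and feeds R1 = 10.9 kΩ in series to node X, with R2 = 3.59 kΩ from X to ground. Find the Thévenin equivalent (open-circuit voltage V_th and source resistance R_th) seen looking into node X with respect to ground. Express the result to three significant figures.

R1' = 7.27 + 10.9 = 18.17 kΩ (source resistance + R1).
Open-circuit (no load on X): V_th = V_s · R2/(R1' + R2) = 11.2 × 3.59/(18.17 + 3.59) = 1.848 V.
With V_s suppressed (replaced by a short), R_th = R1' ‖ R2 = (18.17 × 3.59)/(18.17 + 3.59) = 2.998 kΩ.

V_th ≈ 1.85 V, R_th ≈ 3.00 kΩ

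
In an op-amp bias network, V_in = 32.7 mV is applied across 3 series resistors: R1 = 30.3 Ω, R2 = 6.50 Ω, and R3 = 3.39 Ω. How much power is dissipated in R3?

Series current I = V_in/ΣR = 32.7/40.19 = 0.8136 mA.
P = I²R = 0.6620 × 3.39 = 2.244 µW.

P ≈ 2.24 µW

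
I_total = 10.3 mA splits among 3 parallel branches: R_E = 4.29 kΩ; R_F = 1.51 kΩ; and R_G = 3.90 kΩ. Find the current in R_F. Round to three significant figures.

ΣG = 1/4.29 + 1/1.51 + 1/3.90 = 1.152.
R_F takes the fraction G_k/ΣG = 0.6623/1.152 = 0.5750, so I = 10.3 × 0.5750 = 5.922 mA.

I ≈ 5.92 mA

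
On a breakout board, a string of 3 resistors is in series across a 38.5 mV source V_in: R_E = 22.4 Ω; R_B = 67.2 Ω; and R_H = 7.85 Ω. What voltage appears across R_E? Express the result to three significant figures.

V ≈ 8.85 mV

Total series resistance ΣR = 22.4 + 67.2 + 7.85 = 97.45 Ω.
Voltage divider: V = V_in · (22.40 / 97.45) = 38.5 × 0.2299 = 8.850 mV.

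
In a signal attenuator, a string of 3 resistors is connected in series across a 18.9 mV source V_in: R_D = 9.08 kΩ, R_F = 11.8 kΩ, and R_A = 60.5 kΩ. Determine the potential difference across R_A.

V ≈ 14.1 mV

Series total: ΣR = 9.08 + 11.8 + 60.5 = 81.38 kΩ.
By the voltage-divider rule, V = 18.9 × 60.50/81.38 = 14.05 mV.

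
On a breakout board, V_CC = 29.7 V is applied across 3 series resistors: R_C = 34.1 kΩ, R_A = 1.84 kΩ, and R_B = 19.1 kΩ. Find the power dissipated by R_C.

P ≈ 9.93 mW

Series current I = V_CC/ΣR = 29.7/55.04 = 0.5396 mA.
P = I²R = 0.2912 × 34.1 = 9.929 mW.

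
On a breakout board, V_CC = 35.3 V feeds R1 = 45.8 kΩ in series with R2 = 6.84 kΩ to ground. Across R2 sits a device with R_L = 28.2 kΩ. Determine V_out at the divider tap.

V_out ≈ 3.79 V

First combine the lower leg with the load: R2 ‖ R_L = 5.505 kΩ.
Then V_out = V_CC · R2'/(R1 + R2') = 35.3 × 5.505/51.30 = 3.788 V.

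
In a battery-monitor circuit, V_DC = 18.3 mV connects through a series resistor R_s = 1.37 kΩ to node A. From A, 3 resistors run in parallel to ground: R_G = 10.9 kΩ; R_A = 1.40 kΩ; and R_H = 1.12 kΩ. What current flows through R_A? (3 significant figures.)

I ≈ 3.93 µA

Equivalent of the parallel group: R_p = 0.5886 kΩ.
Node voltage V_A = V_DC · R_p/(R_s + R_p) = 18.3 × 0.3005 = 5.500 mV.
Branch current I = V_A/R_A = 5.500/1.40 = 3.928 µA.
(Check via current divider: I_total = 9.343 µA; share G_k/ΣG = 0.4204 → same result.)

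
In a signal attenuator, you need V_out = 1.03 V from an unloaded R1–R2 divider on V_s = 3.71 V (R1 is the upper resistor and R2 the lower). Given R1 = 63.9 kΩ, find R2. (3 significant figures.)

V_out/V_s = R2/(R1+R2) = 0.2776.
So R2 = R1 · V_out/(V_s − V_out) = 63.9 × 1.03/(3.71 − 1.03) = 63.9 × 0.3843 = 24.56 kΩ.

R2 ≈ 24.6 kΩ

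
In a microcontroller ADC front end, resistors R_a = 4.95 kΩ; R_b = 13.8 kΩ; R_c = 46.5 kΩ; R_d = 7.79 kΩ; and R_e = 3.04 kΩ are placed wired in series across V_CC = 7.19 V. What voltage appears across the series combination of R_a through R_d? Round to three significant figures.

V ≈ 6.90 V

ΣR = 4.95 + 13.8 + 46.5 + 7.79 + 3.04 = 76.08 kΩ.
R_{R_a..R_d} = 4.95 + 13.8 + 46.5 + 7.79 = 73.04 kΩ.
By the voltage-divider rule, V = 7.19 × 73.04/76.08 = 6.903 V.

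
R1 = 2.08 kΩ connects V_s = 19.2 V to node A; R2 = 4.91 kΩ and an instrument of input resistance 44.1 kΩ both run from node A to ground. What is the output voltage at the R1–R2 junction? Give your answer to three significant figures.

V_out ≈ 13.1 V

R2 ‖ R_L = (4.91 × 44.1)/(4.91 + 44.1) = 4.418 kΩ.
Now apply the divider: V_out = 19.2 × 0.6799 = 13.05 V.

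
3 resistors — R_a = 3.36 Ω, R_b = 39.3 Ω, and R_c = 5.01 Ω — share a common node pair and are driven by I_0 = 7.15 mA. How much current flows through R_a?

I ≈ 4.07 mA

Total conductance ΣG = 1/3.36 + 1/39.3 + 1/5.01 = 0.5227 (units of 1/Ω).
By the current-divider rule, I = I_0 · G_k/ΣG = 7.15 × 0.5694 = 4.071 mA.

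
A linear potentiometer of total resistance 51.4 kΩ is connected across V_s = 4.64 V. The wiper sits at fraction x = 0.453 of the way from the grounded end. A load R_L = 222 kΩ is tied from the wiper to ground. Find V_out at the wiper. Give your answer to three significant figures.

V_out ≈ 1.99 V

Split the track: R_lower = x·R_p = 23.28 kΩ, R_upper = (1−x)·R_p = 28.12 kΩ.
R_L loads the lower segment: effective lower R = 21.07 kΩ.
V_out = 4.64 × 21.07/(28.12 + 21.07) = 1.988 V.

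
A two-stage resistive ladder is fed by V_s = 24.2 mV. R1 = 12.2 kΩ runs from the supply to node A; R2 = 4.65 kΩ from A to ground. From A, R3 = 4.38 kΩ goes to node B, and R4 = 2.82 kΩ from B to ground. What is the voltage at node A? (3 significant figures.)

V_A ≈ 4.55 mV

Looking into the second stage from A: R3 + R4 = 7.200 kΩ appears in parallel with R2.
Effective lower resistance at A: R2 ‖ 7.200 = 2.825 kΩ.
V_A = 24.2 × 2.825/(12.2 + 2.825) = 4.550 mV.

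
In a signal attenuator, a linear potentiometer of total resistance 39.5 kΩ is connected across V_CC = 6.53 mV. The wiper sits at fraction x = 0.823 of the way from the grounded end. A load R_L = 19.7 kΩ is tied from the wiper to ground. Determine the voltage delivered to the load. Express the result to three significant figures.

V_out ≈ 4.16 mV

Split the track: R_lower = x·R_p = 32.51 kΩ, R_upper = (1−x)·R_p = 6.992 kΩ.
Lower segment in parallel with the load: 32.51 ‖ 19.7 = 12.27 kΩ.
Loaded-divider output: V_out = 6.53 × 0.6370 = 4.159 mV.
(Unloaded: V_out = x·V_CC = 5.37 mV.)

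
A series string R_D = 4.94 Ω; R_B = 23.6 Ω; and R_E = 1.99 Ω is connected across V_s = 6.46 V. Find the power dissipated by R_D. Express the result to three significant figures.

ΣR = 30.53 Ω → I = 6.46/30.53 = 0.2116 A.
P = I²R = 0.04477 × 4.94 = 0.2212 W.

P ≈ 0.221 W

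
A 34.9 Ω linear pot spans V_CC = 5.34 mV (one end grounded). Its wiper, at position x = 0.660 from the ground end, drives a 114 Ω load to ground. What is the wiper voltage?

V_out ≈ 3.30 mV

Lower segment x·R_p = 23.03 Ω; upper segment (1−x)·R_p = 11.87 Ω.
(x·R_p) ‖ R_L = 19.16 Ω.
Loaded-divider output: V_out = 5.34 × 0.6176 = 3.298 mV.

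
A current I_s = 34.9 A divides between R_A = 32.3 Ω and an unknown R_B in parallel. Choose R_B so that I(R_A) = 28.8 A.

R_B ≈ 152 Ω

In a two-way split, I_A/I_s = R_B/(R_A + R_B).
28.8/34.9 = R_B/(R_A + R_B) → R_B = R_A · (0.8252)/(1 − 0.8252) = 32.3 × 4.721 = 152.5 Ω.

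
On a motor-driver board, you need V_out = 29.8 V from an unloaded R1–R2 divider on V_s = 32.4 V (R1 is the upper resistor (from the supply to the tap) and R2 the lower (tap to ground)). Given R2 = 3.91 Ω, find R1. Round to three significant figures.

R1 ≈ 0.341 Ω

The divider ratio is R2/(R1+R2) = 29.8/32.4 = 0.9198.
So R1 = R2 · (V_s/V_out − 1) = 3.91 × (32.4/29.8 − 1) = 3.91 × 0.08725 = 0.3411 Ω.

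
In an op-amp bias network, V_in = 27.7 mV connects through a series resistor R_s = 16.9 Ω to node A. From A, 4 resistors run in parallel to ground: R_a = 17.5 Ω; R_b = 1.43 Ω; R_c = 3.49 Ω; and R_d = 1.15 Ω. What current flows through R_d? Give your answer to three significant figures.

Equivalent of the parallel group: R_p = 0.5229 Ω.
Node voltage V_A = V_in · R_p/(R_s + R_p) = 27.7 × 0.03001 = 0.8313 mV.
I(R_d) = V_A / R_d = 0.8313/1.15 = 0.7229 mA.

I ≈ 0.723 mA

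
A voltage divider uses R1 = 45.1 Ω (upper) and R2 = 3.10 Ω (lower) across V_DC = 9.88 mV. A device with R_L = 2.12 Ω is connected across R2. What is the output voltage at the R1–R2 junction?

V_out ≈ 0.268 mV

R2 ‖ R_L = (3.10 × 2.12)/(3.10 + 2.12) = 1.259 Ω.
Voltage divider with the loaded lower leg: V_out = 9.88 × 1.259/(45.1 + 1.259) = 9.88 × 0.02716 = 0.2683 mV.
(Unloaded it would be 0.635 mV; the load pulls it down.)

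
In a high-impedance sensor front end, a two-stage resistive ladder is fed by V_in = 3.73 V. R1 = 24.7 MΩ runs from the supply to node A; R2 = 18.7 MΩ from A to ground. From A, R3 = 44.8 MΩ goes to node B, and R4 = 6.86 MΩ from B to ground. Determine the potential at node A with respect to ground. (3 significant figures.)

V_A ≈ 1.33 V

Looking into the second stage from A: R3 + R4 = 51.66 MΩ appears in parallel with R2.
Effective lower resistance at A: R2 ‖ 51.66 = 13.73 MΩ.
So V_A = 3.73 × 0.3573 = 1.333 V.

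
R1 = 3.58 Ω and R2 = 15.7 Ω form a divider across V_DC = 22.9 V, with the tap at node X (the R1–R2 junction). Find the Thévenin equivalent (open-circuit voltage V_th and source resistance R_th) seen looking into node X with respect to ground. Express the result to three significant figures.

V_th ≈ 18.6 V, R_th ≈ 2.92 Ω

With X open, the divider is unloaded: V_th = 22.9 × 15.7/19.28 = 18.65 V.
Looking into X with the source shorted: R_th = R1·R2/(R1+R2) = 3.580 × 15.7/19.28 = 2.915 Ω.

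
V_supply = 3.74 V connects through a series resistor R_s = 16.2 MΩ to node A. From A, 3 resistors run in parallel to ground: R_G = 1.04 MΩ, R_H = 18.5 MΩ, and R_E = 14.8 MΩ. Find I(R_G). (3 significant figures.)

I ≈ 0.194 µA

Equivalent of the parallel group: R_p = 0.9232 MΩ.
V_A = 3.74 × 0.9232/17.12 = 0.2016 V.
I(R_G) = V_A / R_G = 0.2016/1.04 = 0.1939 µA.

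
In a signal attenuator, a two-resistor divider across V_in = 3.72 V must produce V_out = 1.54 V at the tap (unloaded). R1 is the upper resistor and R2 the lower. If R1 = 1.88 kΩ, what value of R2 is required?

R2 ≈ 1.33 kΩ

The divider ratio is R2/(R1+R2) = 1.54/3.72 = 0.4140.
Rearranging, R2 = R1·k/(1−k) = 1.88 × 0.7064 = 1.328 kΩ.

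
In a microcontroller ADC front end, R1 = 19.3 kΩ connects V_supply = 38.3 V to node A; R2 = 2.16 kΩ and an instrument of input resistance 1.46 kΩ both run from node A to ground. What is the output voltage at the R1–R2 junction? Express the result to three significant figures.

V_out ≈ 1.65 V

First combine the lower leg with the load: R2 ‖ R_L = 0.8712 kΩ.
Now apply the divider: V_out = 38.3 × 0.04319 = 1.654 V.
(Unloaded it would be 3.85 V; the load pulls it down.)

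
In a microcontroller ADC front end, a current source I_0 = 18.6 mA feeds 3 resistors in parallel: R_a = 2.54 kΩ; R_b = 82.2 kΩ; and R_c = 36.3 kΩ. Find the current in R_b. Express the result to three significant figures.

Conductances: ΣG = 1/2.54 + 1/82.2 + 1/36.3 = 0.4334 (1/kΩ).
Current divider: I(R_b) = I_0 · G_k/ΣG = 18.6 × (0.01217/0.4334) = 18.6 × 0.02807 = 0.5221 mA.

I ≈ 0.522 mA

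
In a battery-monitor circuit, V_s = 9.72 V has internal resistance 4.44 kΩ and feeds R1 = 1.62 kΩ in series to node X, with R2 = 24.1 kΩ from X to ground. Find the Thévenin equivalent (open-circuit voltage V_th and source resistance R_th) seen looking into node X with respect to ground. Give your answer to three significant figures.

V_th ≈ 7.77 V, R_th ≈ 4.84 kΩ

R1' = 4.44 + 1.62 = 6.060 kΩ (source resistance + R1).
Open-circuit (no load on X): V_th = V_s · R2/(R1' + R2) = 9.72 × 24.1/(6.060 + 24.1) = 7.767 V.
With V_s suppressed (replaced by a short), R_th = R1' ‖ R2 = (6.060 × 24.1)/(6.060 + 24.1) = 4.842 kΩ.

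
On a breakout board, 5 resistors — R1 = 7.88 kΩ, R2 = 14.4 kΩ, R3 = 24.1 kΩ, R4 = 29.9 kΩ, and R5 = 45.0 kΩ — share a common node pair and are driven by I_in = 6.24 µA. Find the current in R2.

ΣG = 1/7.88 + 1/14.4 + 1/24.1 + 1/29.9 + 1/45.0 = 0.2935.
By the current-divider rule, I = I_in · G_k/ΣG = 6.24 × 0.2366 = 1.476 µA.

I ≈ 1.48 µA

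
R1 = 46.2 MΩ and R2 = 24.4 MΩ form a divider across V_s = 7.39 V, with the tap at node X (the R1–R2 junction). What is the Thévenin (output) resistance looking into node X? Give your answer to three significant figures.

R_th ≈ 16.0 MΩ

With V_s suppressed (replaced by a short), R_th = R1 ‖ R2 = (46.20 × 24.4)/(46.20 + 24.4) = 15.97 MΩ.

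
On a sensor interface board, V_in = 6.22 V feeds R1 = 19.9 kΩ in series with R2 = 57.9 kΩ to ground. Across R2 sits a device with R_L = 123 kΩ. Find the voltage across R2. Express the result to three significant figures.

First combine the lower leg with the load: R2 ‖ R_L = 39.37 kΩ.
Then V_out = V_in · R2'/(R1 + R2') = 6.22 × 39.37/59.27 = 4.132 V.

V_out ≈ 4.13 V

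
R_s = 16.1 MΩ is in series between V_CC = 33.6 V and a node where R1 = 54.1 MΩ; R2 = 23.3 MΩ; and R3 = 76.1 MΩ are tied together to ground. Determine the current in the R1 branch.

I ≈ 0.282 µA

Equivalent of the parallel group: R_p = 13.42 MΩ.
Node voltage V_A = V_CC · R_p/(R_s + R_p) = 33.6 × 0.4545 = 15.27 V.
Branch current I = V_A/R1 = 15.27/54.1 = 0.2823 µA.
(Equivalently: I_total = 1.138 µA, then current-divider fraction G_k/ΣG = 0.2480.)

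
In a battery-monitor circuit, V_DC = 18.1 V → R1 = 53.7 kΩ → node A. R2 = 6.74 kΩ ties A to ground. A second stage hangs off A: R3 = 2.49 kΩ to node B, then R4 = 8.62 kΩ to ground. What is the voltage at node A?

The second stage (R3 + R4 = 11.11 kΩ) loads node A in parallel with R2.
R2 ‖ (R3+R4) = 4.195 kΩ.
First divider: V_A = V_DC · 4.195/(53.7 + 4.195) = 1.312 V.

V_A ≈ 1.31 V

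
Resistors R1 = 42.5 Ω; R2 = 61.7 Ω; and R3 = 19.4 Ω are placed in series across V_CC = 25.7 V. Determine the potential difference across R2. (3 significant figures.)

V ≈ 12.8 V

Total series resistance ΣR = 42.5 + 61.7 + 19.4 = 123.6 Ω.
Voltage divider: V = V_CC · (61.70 / 123.6) = 25.7 × 0.4992 = 12.83 V.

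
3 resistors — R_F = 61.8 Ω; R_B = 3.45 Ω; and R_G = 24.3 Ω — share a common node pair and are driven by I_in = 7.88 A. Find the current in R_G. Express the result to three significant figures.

I ≈ 0.934 A

Conductances: ΣG = 1/61.8 + 1/3.45 + 1/24.3 = 0.3472 (1/Ω).
Current divider: I(R_G) = I_in · G_k/ΣG = 7.88 × (0.04115/0.3472) = 7.88 × 0.1185 = 0.9340 A.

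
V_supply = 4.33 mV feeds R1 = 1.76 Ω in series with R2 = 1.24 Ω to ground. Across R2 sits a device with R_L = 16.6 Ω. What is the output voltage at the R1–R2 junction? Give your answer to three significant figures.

The load sits in parallel with R2, giving an effective lower resistance R2' = R2·R_L/(R2+R_L) = 1.154 Ω.
Voltage divider with the loaded lower leg: V_out = 4.33 × 1.154/(1.76 + 1.154) = 4.33 × 0.3960 = 1.715 mV.

V_out ≈ 1.71 mV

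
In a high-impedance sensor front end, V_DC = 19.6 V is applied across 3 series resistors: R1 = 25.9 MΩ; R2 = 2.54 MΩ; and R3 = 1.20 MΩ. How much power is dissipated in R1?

Series current I = V_DC/ΣR = 19.6/29.64 = 0.6613 µA.
V(R1) = I·R = 17.13 V; P = V·I = 17.13 × 0.6613 = 11.33 µW.

P ≈ 11.3 µW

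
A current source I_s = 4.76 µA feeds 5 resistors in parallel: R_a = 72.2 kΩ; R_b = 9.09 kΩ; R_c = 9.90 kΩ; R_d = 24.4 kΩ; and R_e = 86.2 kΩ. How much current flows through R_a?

I ≈ 0.238 µA

Conductances: ΣG = 1/72.2 + 1/9.09 + 1/9.90 + 1/24.4 + 1/86.2 = 0.2775 (1/kΩ).
Current divider: I(R_a) = I_s · G_k/ΣG = 4.76 × (0.01385/0.2775) = 4.76 × 0.04992 = 0.2376 µA.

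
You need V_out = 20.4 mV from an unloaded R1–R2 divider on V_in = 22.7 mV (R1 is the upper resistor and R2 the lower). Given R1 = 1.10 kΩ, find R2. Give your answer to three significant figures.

V_out/V_in = R2/(R1+R2) = 0.8987.
R2 = R1 · 0.8987/(1 − 0.8987) = 9.757 kΩ.

R2 ≈ 9.76 kΩ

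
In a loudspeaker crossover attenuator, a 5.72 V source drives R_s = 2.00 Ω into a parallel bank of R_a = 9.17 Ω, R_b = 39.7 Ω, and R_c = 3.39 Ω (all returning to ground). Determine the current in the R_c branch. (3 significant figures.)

Parallel bank: R_p = 1/(1/9.17 + 1/39.7 + 1/3.39) = 2.330 Ω.
Node voltage V_A = V_CC · R_p/(R_s + R_p) = 5.72 × 0.5381 = 3.078 V.
Branch current I = V_A/R_c = 3.078/3.39 = 0.9079 A.
(Check via current divider: I_total = 1.321 A; share G_k/ΣG = 0.6873 → same result.)

I ≈ 0.908 A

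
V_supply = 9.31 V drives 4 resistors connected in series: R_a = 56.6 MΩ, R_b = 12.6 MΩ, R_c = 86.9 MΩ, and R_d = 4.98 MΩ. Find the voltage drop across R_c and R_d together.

Total series resistance ΣR = 56.6 + 12.6 + 86.9 + 4.98 = 161.1 MΩ.
R_{R_c..R_d} = 86.9 + 4.98 = 91.88 MΩ.
By the voltage-divider rule, V = 9.31 × 91.88/161.1 = 5.310 V.

V ≈ 5.31 V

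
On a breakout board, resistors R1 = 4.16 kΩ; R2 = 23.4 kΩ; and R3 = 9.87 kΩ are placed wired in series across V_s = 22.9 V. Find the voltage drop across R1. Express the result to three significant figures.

V ≈ 2.55 V

Series total: ΣR = 4.16 + 23.4 + 9.87 = 37.43 kΩ.
V = V_s · R/ΣR = 22.9 × 0.1111 = 2.545 V.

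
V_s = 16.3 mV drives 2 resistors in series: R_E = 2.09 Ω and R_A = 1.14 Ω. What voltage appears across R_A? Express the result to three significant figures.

Total series resistance ΣR = 2.09 + 1.14 = 3.230 Ω.
Voltage divider: V = V_s · (1.140 / 3.230) = 16.3 × 0.3529 = 5.753 mV.

V ≈ 5.75 mV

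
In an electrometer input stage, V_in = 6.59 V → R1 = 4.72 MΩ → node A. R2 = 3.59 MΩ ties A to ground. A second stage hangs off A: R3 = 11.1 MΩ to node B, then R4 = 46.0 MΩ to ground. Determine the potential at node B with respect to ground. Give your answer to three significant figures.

V_B ≈ 2.21 V

The second stage (R3 + R4 = 57.10 MΩ) loads node A in parallel with R2.
Effective lower resistance at A: R2 ‖ 57.10 = 3.378 MΩ.
V_A = 6.59 × 3.378/(4.72 + 3.378) = 2.749 V.
Then the unloaded second divider: V_B = V_A × R4/(R3+R4) = 2.749 × 0.8056 = 2.214 V.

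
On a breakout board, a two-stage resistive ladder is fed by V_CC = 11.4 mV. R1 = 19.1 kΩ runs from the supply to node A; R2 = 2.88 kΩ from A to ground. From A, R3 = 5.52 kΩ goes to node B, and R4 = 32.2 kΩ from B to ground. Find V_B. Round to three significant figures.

Node A sees R2 in parallel with the series input of stage 2, R3 + R4 = 37.72 kΩ.
Effective lower resistance at A: R2 ‖ 37.72 = 2.676 kΩ.
So V_A = 11.4 × 0.1229 = 1.401 mV.
Stage 2 is unloaded, so V_B = V_A · R4/(R3+R4) = 1.401 × 32.2/37.72 = 1.196 mV.

V_B ≈ 1.20 mV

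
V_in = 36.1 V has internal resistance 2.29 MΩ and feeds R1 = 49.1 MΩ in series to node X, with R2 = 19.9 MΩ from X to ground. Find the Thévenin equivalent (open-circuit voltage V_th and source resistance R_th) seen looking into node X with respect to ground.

R1' = 2.29 + 49.1 = 51.39 MΩ (source resistance + R1).
V_th is the unloaded tap voltage: V_in · R2/(R1'+R2) = 36.1 × 0.2791 = 10.08 V.
With V_in suppressed (replaced by a short), R_th = R1' ‖ R2 = (51.39 × 19.9)/(51.39 + 19.9) = 14.35 MΩ.

V_th ≈ 10.1 V, R_th ≈ 14.3 MΩ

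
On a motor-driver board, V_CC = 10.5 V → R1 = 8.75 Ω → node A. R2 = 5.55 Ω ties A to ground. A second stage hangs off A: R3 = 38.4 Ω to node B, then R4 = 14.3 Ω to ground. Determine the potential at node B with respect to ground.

The second stage (R3 + R4 = 52.70 Ω) loads node A in parallel with R2.
Effective lower resistance at A: R2 ‖ 52.70 = 5.021 Ω.
V_A = 10.5 × 5.021/(8.75 + 5.021) = 3.828 V.
V_B = V_A × 0.2713 = 1.039 V.

V_B ≈ 1.04 V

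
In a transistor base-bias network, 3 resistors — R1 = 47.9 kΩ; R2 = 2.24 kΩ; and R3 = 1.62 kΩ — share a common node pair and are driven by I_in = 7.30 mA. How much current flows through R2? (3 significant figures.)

Conductances: ΣG = 1/47.9 + 1/2.24 + 1/1.62 = 1.085 (1/kΩ).
R2 takes the fraction G_k/ΣG = 0.4464/1.085 = 0.4116, so I = 7.30 × 0.4116 = 3.005 mA.

I ≈ 3.00 mA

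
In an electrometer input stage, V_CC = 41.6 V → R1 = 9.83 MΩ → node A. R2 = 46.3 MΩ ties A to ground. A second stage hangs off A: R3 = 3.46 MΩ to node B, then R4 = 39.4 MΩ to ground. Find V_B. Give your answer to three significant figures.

V_B ≈ 26.5 V

The second stage (R3 + R4 = 42.86 MΩ) loads node A in parallel with R2.
R2 ‖ (R3+R4) = 22.26 MΩ.
First divider: V_A = V_CC · 22.26/(9.83 + 22.26) = 28.86 V.
Then the unloaded second divider: V_B = V_A × R4/(R3+R4) = 28.86 × 0.9193 = 26.53 V.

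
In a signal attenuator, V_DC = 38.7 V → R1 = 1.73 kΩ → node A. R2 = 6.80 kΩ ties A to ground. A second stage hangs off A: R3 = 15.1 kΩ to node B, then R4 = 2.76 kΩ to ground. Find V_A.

The second stage (R3 + R4 = 17.86 kΩ) loads node A in parallel with R2.
Effective lower resistance at A: R2 ‖ 17.86 = 4.925 kΩ.
First divider: V_A = V_DC · 4.925/(1.73 + 4.925) = 28.64 V.

V_A ≈ 28.6 V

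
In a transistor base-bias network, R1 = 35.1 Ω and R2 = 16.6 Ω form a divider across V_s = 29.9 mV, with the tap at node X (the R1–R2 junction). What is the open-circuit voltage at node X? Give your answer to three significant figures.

V_th ≈ 9.60 mV

With X open, the divider is unloaded: V_th = 29.9 × 16.6/51.70 = 9.600 mV.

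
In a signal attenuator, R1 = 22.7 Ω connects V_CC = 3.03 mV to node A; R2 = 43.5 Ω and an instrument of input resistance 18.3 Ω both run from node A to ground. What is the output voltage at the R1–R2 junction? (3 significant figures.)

V_out ≈ 1.10 mV

First combine the lower leg with the load: R2 ‖ R_L = 12.88 Ω.
Voltage divider with the loaded lower leg: V_out = 3.03 × 12.88/(22.7 + 12.88) = 3.03 × 0.3620 = 1.097 mV.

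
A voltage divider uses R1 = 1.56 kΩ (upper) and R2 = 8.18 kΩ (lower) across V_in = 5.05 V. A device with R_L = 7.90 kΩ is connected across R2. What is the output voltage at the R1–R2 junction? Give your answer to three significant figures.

The load sits in parallel with R2, giving an effective lower resistance R2' = R2·R_L/(R2+R_L) = 4.019 kΩ.
Voltage divider with the loaded lower leg: V_out = 5.05 × 4.019/(1.56 + 4.019) = 5.05 × 0.7204 = 3.638 V.
(Unloaded it would be 4.24 V; the load pulls it down.)

V_out ≈ 3.64 V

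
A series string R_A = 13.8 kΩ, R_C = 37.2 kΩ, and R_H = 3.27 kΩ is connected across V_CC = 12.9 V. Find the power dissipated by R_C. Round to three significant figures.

ΣR = 54.27 kΩ → I = 12.9/54.27 = 0.2377 mA.
V(R_C) = I·R = 8.842 V; P = V·I = 8.842 × 0.2377 = 2.102 mW.

P ≈ 2.10 mW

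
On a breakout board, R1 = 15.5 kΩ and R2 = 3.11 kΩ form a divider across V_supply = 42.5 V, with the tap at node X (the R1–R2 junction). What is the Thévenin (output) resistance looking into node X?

R_th ≈ 2.59 kΩ

With V_supply suppressed (replaced by a short), R_th = R1 ‖ R2 = (15.50 × 3.11)/(15.50 + 3.11) = 2.590 kΩ.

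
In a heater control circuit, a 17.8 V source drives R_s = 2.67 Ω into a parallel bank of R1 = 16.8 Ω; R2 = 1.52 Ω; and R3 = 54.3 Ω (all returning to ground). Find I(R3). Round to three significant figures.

I ≈ 0.111 A

Equivalent of the parallel group: R_p = 1.359 Ω.
V_A by voltage divider: V_A = 17.8 × 1.359/(2.67 + 1.359) = 6.004 V.
Branch current I = V_A/R3 = 6.004/54.3 = 0.1106 A.
(Equivalently: I_total = 4.418 A, then current-divider fraction G_k/ΣG = 0.02503.)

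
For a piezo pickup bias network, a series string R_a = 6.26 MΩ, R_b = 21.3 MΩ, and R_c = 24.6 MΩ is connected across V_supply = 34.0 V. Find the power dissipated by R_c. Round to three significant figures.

ΣR = 52.16 MΩ → I = 34.0/52.16 = 0.6518 µA.
P = I²R = 0.4249 × 24.6 = 10.45 µW.

P ≈ 10.5 µW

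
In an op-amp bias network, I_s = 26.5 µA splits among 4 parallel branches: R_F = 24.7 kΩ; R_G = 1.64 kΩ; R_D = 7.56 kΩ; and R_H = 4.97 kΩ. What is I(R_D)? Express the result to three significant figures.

I ≈ 3.56 µA

Total conductance ΣG = 1/24.7 + 1/1.64 + 1/7.56 + 1/4.97 = 0.9837 (units of 1/kΩ).
R_D takes the fraction G_k/ΣG = 0.1323/0.9837 = 0.1345, so I = 26.5 × 0.1345 = 3.563 µA.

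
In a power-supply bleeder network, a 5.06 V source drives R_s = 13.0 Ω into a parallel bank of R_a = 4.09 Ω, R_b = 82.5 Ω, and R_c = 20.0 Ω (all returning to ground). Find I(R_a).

I ≈ 0.248 A

Equivalent of the parallel group: R_p = 3.261 Ω.
V_A = 5.06 × 3.261/16.26 = 1.015 V.
Branch current I = V_A/R_a = 1.015/4.09 = 0.2481 A.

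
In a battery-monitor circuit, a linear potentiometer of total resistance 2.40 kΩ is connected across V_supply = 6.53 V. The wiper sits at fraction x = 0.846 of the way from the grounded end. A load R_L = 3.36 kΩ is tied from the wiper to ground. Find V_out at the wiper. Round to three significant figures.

The pot divides into 0.3696 kΩ above the wiper and 2.030 kΩ below.
R_L loads the lower segment: effective lower R = 1.266 kΩ.
Then V_out = V_supply · 1.266/(0.3696 + 1.266) = 5.054 V.
(Unloaded: V_out = x·V_supply = 5.52 V.)

V_out ≈ 5.05 V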